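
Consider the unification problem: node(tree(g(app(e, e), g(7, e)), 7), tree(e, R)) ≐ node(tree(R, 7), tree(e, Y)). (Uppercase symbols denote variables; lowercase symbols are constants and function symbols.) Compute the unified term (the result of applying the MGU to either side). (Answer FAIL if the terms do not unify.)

Decompose node/2: tree(g(app(e, e), g(7, e)), 7) ≐ tree(R, 7),  tree(e, R) ≐ tree(e, Y).
Decompose tree/2: g(app(e, e), g(7, e)) ≐ R,  7 ≐ 7.
Bind R := g(app(e, e), g(7, e)); substituting into the one remaining equation that mentions R gives: tree(e, g(app(e, e), g(7, e))) ≐ tree(e, Y).
Delete trivial equation 7 ≐ 7.
Decompose tree/2: e ≐ e,  g(app(e, e), g(7, e)) ≐ Y.
Delete trivial equation e ≐ e.
Bind Y := g(app(e, e), g(7, e)).
Applying the MGU to either side gives node(tree(g(app(e, e), g(7, e)), 7), tree(e, g(app(e, e), g(7, e)))).

node(tree(g(app(e, e), g(7, e)), 7), tree(e, g(app(e, e), g(7, e))))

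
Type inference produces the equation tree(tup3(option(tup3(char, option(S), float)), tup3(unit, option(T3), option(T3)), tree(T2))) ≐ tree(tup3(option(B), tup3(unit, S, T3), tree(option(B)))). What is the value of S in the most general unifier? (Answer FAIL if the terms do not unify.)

Decompose tree/1: tup3(option(tup3(char, option(S), float)), tup3(unit, option(T3), option(T3)), tree(T2)) ≐ tup3(option(B), tup3(unit, S, T3), tree(option(B))).
Decompose tup3/3: option(tup3(char, option(S), float)) ≐ option(B),  tup3(unit, option(T3), option(T3)) ≐ tup3(unit, S, T3),  tree(T2) ≐ tree(option(B)).
Decompose option/1: tup3(char, option(S), float) ≐ B.
Bind B := tup3(char, option(S), float); substituting into the one remaining equation that mentions B gives: tree(T2) ≐ tree(option(tup3(char, option(S), float))).
Decompose tup3/3: unit ≐ unit,  option(T3) ≐ S,  option(T3) ≐ T3.
Delete trivial equation unit ≐ unit.
Bind S := option(T3); substituting into the one remaining equation that mentions S gives: tree(T2) ≐ tree(option(tup3(char, option(option(T3)), float))). Substituting into the earlier binding gives B := tup3(char, option(option(T3)), float).
Occurs check fails: T3 occurs in option(T3); the equation T3 ≐ option(T3) has no finite solution.

FAIL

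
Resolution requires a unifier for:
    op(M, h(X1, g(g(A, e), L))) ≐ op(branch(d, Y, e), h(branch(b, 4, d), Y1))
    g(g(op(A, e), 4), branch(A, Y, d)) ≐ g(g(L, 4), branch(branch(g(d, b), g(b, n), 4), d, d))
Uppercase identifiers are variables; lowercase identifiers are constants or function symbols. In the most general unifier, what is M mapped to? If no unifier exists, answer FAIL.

Decompose op/2: M ≐ branch(d, Y, e),  h(X1, g(g(A, e), L)) ≐ h(branch(b, 4, d), Y1).
Bind M := branch(d, Y, e); no other remaining equation mentions M.
Decompose h/2: X1 ≐ branch(b, 4, d),  g(g(A, e), L) ≐ Y1.
Bind X1 := branch(b, 4, d); no other remaining equation mentions X1.
Bind Y1 := g(g(A, e), L); no other remaining equation mentions Y1.
Decompose g/2: g(op(A, e), 4) ≐ g(L, 4),  branch(A, Y, d) ≐ branch(branch(g(d, b), g(b, n), 4), d, d).
Decompose g/2: op(A, e) ≐ L,  4 ≐ 4.
Bind L := op(A, e); no other remaining equation mentions L. Substituting into the earlier binding gives Y1 := g(g(A, e), op(A, e)).
Delete trivial equation 4 ≐ 4.
Decompose branch/3: A ≐ branch(g(d, b), g(b, n), 4),  Y ≐ d,  d ≐ d.
Bind A := branch(g(d, b), g(b, n), 4); no other remaining equation mentions A. Substituting into the earlier bindings gives Y1 := g(g(branch(g(d, b), g(b, n), 4), e), op(branch(g(d, b), g(b, n), 4), e)), L := op(branch(g(d, b), g(b, n), 4), e).
Bind Y := d; no other remaining equation mentions Y. Substituting into the earlier binding gives M := branch(d, d, e).
Delete trivial equation d ≐ d.
MGU = { M -> branch(d, d, e), X1 -> branch(b, 4, d), Y1 -> g(g(branch(g(d, b), g(b, n), 4), e), op(branch(g(d, b), g(b, n), 4), e)), L -> op(branch(g(d, b), g(b, n), 4), e), A -> branch(g(d, b), g(b, n), 4), Y -> d }, so M -> branch(d, d, e).

branch(d, d, e)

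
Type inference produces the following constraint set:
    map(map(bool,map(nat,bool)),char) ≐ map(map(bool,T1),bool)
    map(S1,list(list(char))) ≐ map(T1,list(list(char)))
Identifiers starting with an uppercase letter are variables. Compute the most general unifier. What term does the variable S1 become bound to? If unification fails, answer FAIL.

Decompose map/2: map(bool,map(nat,bool)) ≐ map(bool,T1),  char ≐ bool.
Decompose map/2: bool ≐ bool,  map(nat,bool) ≐ T1.
Delete trivial equation bool ≐ bool.
Bind T1 := map(nat,bool); substituting into the one remaining equation that mentions T1 gives: map(S1,list(list(char))) ≐ map(map(nat,bool),list(list(char))).
Clash: constants char and bool differ; no unifier exists.

FAIL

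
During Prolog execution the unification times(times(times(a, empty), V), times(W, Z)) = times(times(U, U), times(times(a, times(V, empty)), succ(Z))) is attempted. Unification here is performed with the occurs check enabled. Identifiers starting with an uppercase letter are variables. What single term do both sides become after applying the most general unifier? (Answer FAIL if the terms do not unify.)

FAIL

Decompose times/2: times(times(a, empty), V) = times(U, U),  times(W, Z) = times(times(a, times(V, empty)), succ(Z)).
Decompose times/2: times(a, empty) = U,  V = U.
Bind U := times(a, empty); substituting into the one remaining equation that mentions U gives: V = times(a, empty).
Bind V := times(a, empty); substituting into the remaining equation gives: times(W, Z) = times(times(a, times(times(a, empty), empty)), succ(Z)).
Decompose times/2: W = times(a, times(times(a, empty), empty)),  Z = succ(Z).
Bind W := times(a, times(times(a, empty), empty)); no other remaining equation mentions W.
Occurs check fails: Z occurs in succ(Z); the equation Z = succ(Z) has no finite solution.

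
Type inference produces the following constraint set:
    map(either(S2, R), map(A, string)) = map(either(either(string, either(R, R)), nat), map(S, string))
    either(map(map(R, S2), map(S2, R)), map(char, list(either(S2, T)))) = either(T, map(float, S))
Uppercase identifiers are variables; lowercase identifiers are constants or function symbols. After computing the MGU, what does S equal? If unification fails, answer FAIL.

Decompose map/2: either(S2, R) = either(either(string, either(R, R)), nat),  map(A, string) = map(S, string).
Decompose either/2: S2 = either(string, either(R, R)),  R = nat.
Bind S2 := either(string, either(R, R)); substituting into the one remaining equation that mentions S2 gives: either(map(map(R, either(string, either(R, R))), map(either(string, either(R, R)), R)), map(char, list(either(either(string, either(R, R)), T)))) = either(T, map(float, S)).
Bind R := nat; substituting into the one remaining equation that mentions R gives: either(map(map(nat, either(string, either(nat, nat))), map(either(string, either(nat, nat)), nat)), map(char, list(either(either(string, either(nat, nat)), T)))) = either(T, map(float, S)). Substituting into the earlier binding gives S2 := either(string, either(nat, nat)).
Decompose map/2: A = S,  string = string.
Bind A := S; no other remaining equation mentions A.
Delete trivial equation string = string.
Decompose either/2: map(map(nat, either(string, either(nat, nat))), map(either(string, either(nat, nat)), nat)) = T,  map(char, list(either(either(string, either(nat, nat)), T))) = map(float, S).
Bind T := map(map(nat, either(string, either(nat, nat))), map(either(string, either(nat, nat)), nat)); substituting into the remaining equation gives: map(char, list(either(either(string, either(nat, nat)), map(map(nat, either(string, either(nat, nat))), map(either(string, either(nat, nat)), nat))))) = map(float, S).
Decompose map/2: char = float,  list(either(either(string, either(nat, nat)), map(map(nat, either(string, either(nat, nat))), map(either(string, either(nat, nat)), nat)))) = S.
Clash: constants char and float differ; no unifier exists.

FAIL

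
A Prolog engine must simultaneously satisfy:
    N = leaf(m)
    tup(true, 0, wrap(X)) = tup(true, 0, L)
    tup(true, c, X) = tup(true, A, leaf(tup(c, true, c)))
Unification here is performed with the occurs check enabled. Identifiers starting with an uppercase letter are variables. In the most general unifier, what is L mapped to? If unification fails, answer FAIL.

Bind N := leaf(m); no other remaining equation mentions N.
Decompose tup/3: true = true,  0 = 0,  wrap(X) = L.
Delete trivial equation true = true.
Delete trivial equation 0 = 0.
Bind L := wrap(X); no other remaining equation mentions L.
Decompose tup/3: true = true,  c = A,  X = leaf(tup(c, true, c)).
Delete trivial equation true = true.
Bind A := c; no other remaining equation mentions A.
Bind X := leaf(tup(c, true, c)). Substituting into the earlier binding gives L := wrap(leaf(tup(c, true, c))).
MGU = { N = leaf(m), L = wrap(leaf(tup(c, true, c))), A = c, X = leaf(tup(c, true, c)) }, so L = wrap(leaf(tup(c, true, c))).

wrap(leaf(tup(c, true, c)))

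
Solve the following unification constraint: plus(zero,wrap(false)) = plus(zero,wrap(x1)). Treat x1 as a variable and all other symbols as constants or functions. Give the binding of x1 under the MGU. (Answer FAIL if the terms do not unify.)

false

Decompose plus/2: zero = zero,  wrap(false) = wrap(x1).
Delete trivial equation zero = zero.
Decompose wrap/1: false = x1.
Bind x1 := false.
MGU = { x1 := false }, so x1 := false.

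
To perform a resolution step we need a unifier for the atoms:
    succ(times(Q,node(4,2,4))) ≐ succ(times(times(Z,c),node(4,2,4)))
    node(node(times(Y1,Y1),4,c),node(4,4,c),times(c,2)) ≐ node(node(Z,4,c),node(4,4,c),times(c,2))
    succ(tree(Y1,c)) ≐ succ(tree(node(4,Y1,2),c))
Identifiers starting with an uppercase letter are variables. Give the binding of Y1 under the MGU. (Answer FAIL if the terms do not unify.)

FAIL

Decompose succ/1: times(Q,node(4,2,4)) ≐ times(times(Z,c),node(4,2,4)).
Decompose times/2: Q ≐ times(Z,c),  node(4,2,4) ≐ node(4,2,4).
Bind Q := times(Z,c); no other remaining equation mentions Q.
Delete trivial equation node(4,2,4) ≐ node(4,2,4).
Decompose node/3: node(times(Y1,Y1),4,c) ≐ node(Z,4,c),  node(4,4,c) ≐ node(4,4,c),  times(c,2) ≐ times(c,2).
Decompose node/3: times(Y1,Y1) ≐ Z,  4 ≐ 4,  c ≐ c.
Bind Z := times(Y1,Y1); no other remaining equation mentions Z. Substituting into the earlier binding gives Q := times(times(Y1,Y1),c).
Delete trivial equation 4 ≐ 4.
Delete trivial equation c ≐ c.
Delete trivial equation node(4,4,c) ≐ node(4,4,c).
Delete trivial equation times(c,2) ≐ times(c,2).
Decompose succ/1: tree(Y1,c) ≐ tree(node(4,Y1,2),c).
Decompose tree/2: Y1 ≐ node(4,Y1,2),  c ≐ c.
Occurs check fails: Y1 occurs in node(4,Y1,2); the equation Y1 ≐ node(4,Y1,2) has no finite solution.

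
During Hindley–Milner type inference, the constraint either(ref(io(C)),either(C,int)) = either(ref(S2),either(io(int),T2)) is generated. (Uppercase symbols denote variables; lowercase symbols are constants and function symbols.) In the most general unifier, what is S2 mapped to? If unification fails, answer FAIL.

Decompose either/2: ref(io(C)) = ref(S2),  either(C,int) = either(io(int),T2).
Decompose ref/1: io(C) = S2.
Bind S2 := io(C); no other remaining equation mentions S2.
Decompose either/2: C = io(int),  int = T2.
Bind C := io(int); no other remaining equation mentions C. Substituting into the earlier binding gives S2 := io(io(int)).
Bind T2 := int.
MGU = { S2 -> io(io(int)), C -> io(int), T2 -> int }, so S2 -> io(io(int)).

io(io(int))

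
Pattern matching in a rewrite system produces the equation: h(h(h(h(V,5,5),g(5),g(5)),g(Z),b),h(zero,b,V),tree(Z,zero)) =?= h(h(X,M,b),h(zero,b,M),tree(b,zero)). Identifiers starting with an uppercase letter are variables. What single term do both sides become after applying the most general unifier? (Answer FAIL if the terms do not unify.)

h(h(h(h(g(b),5,5),g(5),g(5)),g(b),b),h(zero,b,g(b)),tree(b,zero))

Decompose h/3: h(h(h(V,5,5),g(5),g(5)),g(Z),b) =?= h(X,M,b),  h(zero,b,V) =?= h(zero,b,M),  tree(Z,zero) =?= tree(b,zero).
Decompose h/3: h(h(V,5,5),g(5),g(5)) =?= X,  g(Z) =?= M,  b =?= b.
Bind X := h(h(V,5,5),g(5),g(5)); no other remaining equation mentions X.
Bind M := g(Z); substituting into the one remaining equation that mentions M gives: h(zero,b,V) =?= h(zero,b,g(Z)).
Delete trivial equation b =?= b.
Decompose h/3: zero =?= zero,  b =?= b,  V =?= g(Z).
Delete trivial equation zero =?= zero.
Delete trivial equation b =?= b.
Bind V := g(Z); no other remaining equation mentions V. Substituting into the earlier binding gives X := h(h(g(Z),5,5),g(5),g(5)).
Decompose tree/2: Z =?= b,  zero =?= zero.
Bind Z := b; no other remaining equation mentions Z. Substituting into the earlier bindings gives X := h(h(g(b),5,5),g(5),g(5)), M := g(b), V := g(b).
Delete trivial equation zero =?= zero.
Applying the MGU to either side gives h(h(h(h(g(b),5,5),g(5),g(5)),g(b),b),h(zero,b,g(b)),tree(b,zero)).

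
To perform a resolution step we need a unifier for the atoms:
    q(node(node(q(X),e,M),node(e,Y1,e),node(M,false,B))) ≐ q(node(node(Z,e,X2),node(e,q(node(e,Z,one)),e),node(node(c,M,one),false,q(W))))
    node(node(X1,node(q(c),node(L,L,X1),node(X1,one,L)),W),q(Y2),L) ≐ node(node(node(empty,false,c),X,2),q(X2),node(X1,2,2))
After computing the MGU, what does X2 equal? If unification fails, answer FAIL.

Decompose q/1: node(node(q(X),e,M),node(e,Y1,e),node(M,false,B)) ≐ node(node(Z,e,X2),node(e,q(node(e,Z,one)),e),node(node(c,M,one),false,q(W))).
Decompose node/3: node(q(X),e,M) ≐ node(Z,e,X2),  node(e,Y1,e) ≐ node(e,q(node(e,Z,one)),e),  node(M,false,B) ≐ node(node(c,M,one),false,q(W)).
Decompose node/3: q(X) ≐ Z,  e ≐ e,  M ≐ X2.
Bind Z := q(X); substituting into the one remaining equation that mentions Z gives: node(e,Y1,e) ≐ node(e,q(node(e,q(X),one)),e).
Delete trivial equation e ≐ e.
Bind M := X2; substituting into the one remaining equation that mentions M gives: node(X2,false,B) ≐ node(node(c,X2,one),false,q(W)).
Decompose node/3: e ≐ e,  Y1 ≐ q(node(e,q(X),one)),  e ≐ e.
Delete trivial equation e ≐ e.
Bind Y1 := q(node(e,q(X),one)); no other remaining equation mentions Y1.
Delete trivial equation e ≐ e.
Decompose node/3: X2 ≐ node(c,X2,one),  false ≐ false,  B ≐ q(W).
Occurs check fails: X2 occurs in node(c,X2,one); the equation X2 ≐ node(c,X2,one) has no finite solution.

FAIL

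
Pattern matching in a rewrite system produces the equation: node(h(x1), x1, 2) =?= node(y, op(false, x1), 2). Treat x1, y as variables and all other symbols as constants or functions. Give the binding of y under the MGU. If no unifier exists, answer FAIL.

Decompose node/3: h(x1) =?= y,  x1 =?= op(false, x1),  2 =?= 2.
Bind y := h(x1); no other remaining equation mentions y.
Occurs check fails: x1 occurs in op(false, x1); the equation x1 =?= op(false, x1) has no finite solution.

FAIL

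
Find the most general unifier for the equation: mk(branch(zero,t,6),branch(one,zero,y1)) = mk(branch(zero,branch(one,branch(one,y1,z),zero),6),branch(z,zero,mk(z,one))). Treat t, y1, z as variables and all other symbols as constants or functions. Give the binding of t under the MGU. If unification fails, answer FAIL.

branch(one,branch(one,mk(one,one),one),zero)

Decompose mk/2: branch(zero,t,6) = branch(zero,branch(one,branch(one,y1,z),zero),6),  branch(one,zero,y1) = branch(z,zero,mk(z,one)).
Decompose branch/3: zero = zero,  t = branch(one,branch(one,y1,z),zero),  6 = 6.
Delete trivial equation zero = zero.
Bind t := branch(one,branch(one,y1,z),zero); no other remaining equation mentions t.
Delete trivial equation 6 = 6.
Decompose branch/3: one = z,  zero = zero,  y1 = mk(z,one).
Bind z := one; substituting into the one remaining equation that mentions z gives: y1 = mk(one,one). Substituting into the earlier binding gives t := branch(one,branch(one,y1,one),zero).
Delete trivial equation zero = zero.
Bind y1 := mk(one,one). Substituting into the earlier binding gives t := branch(one,branch(one,mk(one,one),one),zero).
MGU = { t := branch(one,branch(one,mk(one,one),one),zero), z := one, y1 := mk(one,one) }, so t := branch(one,branch(one,mk(one,one),one),zero).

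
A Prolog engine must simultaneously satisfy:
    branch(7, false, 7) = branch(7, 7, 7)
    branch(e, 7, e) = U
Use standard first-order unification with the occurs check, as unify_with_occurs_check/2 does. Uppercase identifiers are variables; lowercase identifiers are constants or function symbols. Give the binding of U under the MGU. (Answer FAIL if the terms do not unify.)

Decompose branch/3: 7 = 7,  false = 7,  7 = 7.
Delete trivial equation 7 = 7.
Clash: constants false and 7 differ; no unifier exists.

FAIL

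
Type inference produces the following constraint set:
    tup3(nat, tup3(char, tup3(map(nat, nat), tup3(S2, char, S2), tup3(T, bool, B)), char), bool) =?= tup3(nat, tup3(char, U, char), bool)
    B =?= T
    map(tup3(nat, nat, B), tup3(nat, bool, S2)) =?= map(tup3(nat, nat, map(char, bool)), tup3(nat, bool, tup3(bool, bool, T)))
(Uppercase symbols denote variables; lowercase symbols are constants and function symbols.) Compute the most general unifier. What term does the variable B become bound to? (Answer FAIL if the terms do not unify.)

Decompose tup3/3: nat =?= nat,  tup3(char, tup3(map(nat, nat), tup3(S2, char, S2), tup3(T, bool, B)), char) =?= tup3(char, U, char),  bool =?= bool.
Delete trivial equation nat =?= nat.
Decompose tup3/3: char =?= char,  tup3(map(nat, nat), tup3(S2, char, S2), tup3(T, bool, B)) =?= U,  char =?= char.
Delete trivial equation char =?= char.
Bind U := tup3(map(nat, nat), tup3(S2, char, S2), tup3(T, bool, B)); no other remaining equation mentions U.
Delete trivial equation char =?= char.
Delete trivial equation bool =?= bool.
Bind B := T; substituting into the remaining equation gives: map(tup3(nat, nat, T), tup3(nat, bool, S2)) =?= map(tup3(nat, nat, map(char, bool)), tup3(nat, bool, tup3(bool, bool, T))). Substituting into the earlier binding gives U := tup3(map(nat, nat), tup3(S2, char, S2), tup3(T, bool, T)).
Decompose map/2: tup3(nat, nat, T) =?= tup3(nat, nat, map(char, bool)),  tup3(nat, bool, S2) =?= tup3(nat, bool, tup3(bool, bool, T)).
Decompose tup3/3: nat =?= nat,  nat =?= nat,  T =?= map(char, bool).
Delete trivial equation nat =?= nat.
Delete trivial equation nat =?= nat.
Bind T := map(char, bool); substituting into the remaining equation gives: tup3(nat, bool, S2) =?= tup3(nat, bool, tup3(bool, bool, map(char, bool))). Substituting into the earlier bindings gives U := tup3(map(nat, nat), tup3(S2, char, S2), tup3(map(char, bool), bool, map(char, bool))), B := map(char, bool).
Decompose tup3/3: nat =?= nat,  bool =?= bool,  S2 =?= tup3(bool, bool, map(char, bool)).
Delete trivial equation nat =?= nat.
Delete trivial equation bool =?= bool.
Bind S2 := tup3(bool, bool, map(char, bool)). Substituting into the earlier binding gives U := tup3(map(nat, nat), tup3(tup3(bool, bool, map(char, bool)), char, tup3(bool, bool, map(char, bool))), tup3(map(char, bool), bool, map(char, bool))).
MGU = { U -> tup3(map(nat, nat), tup3(tup3(bool, bool, map(char, bool)), char, tup3(bool, bool, map(char, bool))), tup3(map(char, bool), bool, map(char, bool))), B -> map(char, bool), T -> map(char, bool), S2 -> tup3(bool, bool, map(char, bool)) }, so B -> map(char, bool).

map(char, bool)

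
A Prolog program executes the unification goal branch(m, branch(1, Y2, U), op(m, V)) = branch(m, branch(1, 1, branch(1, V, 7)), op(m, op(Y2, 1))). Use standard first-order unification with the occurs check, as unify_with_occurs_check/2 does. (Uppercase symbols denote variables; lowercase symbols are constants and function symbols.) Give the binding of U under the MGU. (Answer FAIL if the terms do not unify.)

Decompose branch/3: m = m,  branch(1, Y2, U) = branch(1, 1, branch(1, V, 7)),  op(m, V) = op(m, op(Y2, 1)).
Delete trivial equation m = m.
Decompose branch/3: 1 = 1,  Y2 = 1,  U = branch(1, V, 7).
Delete trivial equation 1 = 1.
Bind Y2 := 1; substituting into the one remaining equation that mentions Y2 gives: op(m, V) = op(m, op(1, 1)).
Bind U := branch(1, V, 7); no other remaining equation mentions U.
Decompose op/2: m = m,  V = op(1, 1).
Delete trivial equation m = m.
Bind V := op(1, 1). Substituting into the earlier binding gives U := branch(1, op(1, 1), 7).
MGU = { Y2 = 1, U = branch(1, op(1, 1), 7), V = op(1, 1) }, so U = branch(1, op(1, 1), 7).

branch(1, op(1, 1), 7)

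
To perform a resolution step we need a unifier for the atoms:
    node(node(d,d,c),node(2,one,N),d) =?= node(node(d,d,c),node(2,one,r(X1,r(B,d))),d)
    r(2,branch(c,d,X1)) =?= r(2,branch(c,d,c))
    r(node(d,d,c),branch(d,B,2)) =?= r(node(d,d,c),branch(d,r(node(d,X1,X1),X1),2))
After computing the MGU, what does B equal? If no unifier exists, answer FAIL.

Decompose node/3: node(d,d,c) =?= node(d,d,c),  node(2,one,N) =?= node(2,one,r(X1,r(B,d))),  d =?= d.
Delete trivial equation node(d,d,c) =?= node(d,d,c).
Decompose node/3: 2 =?= 2,  one =?= one,  N =?= r(X1,r(B,d)).
Delete trivial equation 2 =?= 2.
Delete trivial equation one =?= one.
Bind N := r(X1,r(B,d)); no other remaining equation mentions N.
Delete trivial equation d =?= d.
Decompose r/2: 2 =?= 2,  branch(c,d,X1) =?= branch(c,d,c).
Delete trivial equation 2 =?= 2.
Decompose branch/3: c =?= c,  d =?= d,  X1 =?= c.
Delete trivial equation c =?= c.
Delete trivial equation d =?= d.
Bind X1 := c; substituting into the remaining equation gives: r(node(d,d,c),branch(d,B,2)) =?= r(node(d,d,c),branch(d,r(node(d,c,c),c),2)). Substituting into the earlier binding gives N := r(c,r(B,d)).
Decompose r/2: node(d,d,c) =?= node(d,d,c),  branch(d,B,2) =?= branch(d,r(node(d,c,c),c),2).
Delete trivial equation node(d,d,c) =?= node(d,d,c).
Decompose branch/3: d =?= d,  B =?= r(node(d,c,c),c),  2 =?= 2.
Delete trivial equation d =?= d.
Bind B := r(node(d,c,c),c); no other remaining equation mentions B. Substituting into the earlier binding gives N := r(c,r(r(node(d,c,c),c),d)).
Delete trivial equation 2 =?= 2.
MGU = { N ↦ r(c,r(r(node(d,c,c),c),d)), X1 ↦ c, B ↦ r(node(d,c,c),c) }, so B ↦ r(node(d,c,c),c).

r(node(d,c,c),c)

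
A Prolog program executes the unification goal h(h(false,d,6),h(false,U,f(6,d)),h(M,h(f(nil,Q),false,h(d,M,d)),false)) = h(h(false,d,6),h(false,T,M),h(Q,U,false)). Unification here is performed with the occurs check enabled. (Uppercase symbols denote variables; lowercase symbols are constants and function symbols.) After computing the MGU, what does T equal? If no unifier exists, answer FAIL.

h(f(nil,f(6,d)),false,h(d,f(6,d),d))

Decompose h/3: h(false,d,6) = h(false,d,6),  h(false,U,f(6,d)) = h(false,T,M),  h(M,h(f(nil,Q),false,h(d,M,d)),false) = h(Q,U,false).
Delete trivial equation h(false,d,6) = h(false,d,6).
Decompose h/3: false = false,  U = T,  f(6,d) = M.
Delete trivial equation false = false.
Bind U := T; substituting into the one remaining equation that mentions U gives: h(M,h(f(nil,Q),false,h(d,M,d)),false) = h(Q,T,false).
Bind M := f(6,d); substituting into the remaining equation gives: h(f(6,d),h(f(nil,Q),false,h(d,f(6,d),d)),false) = h(Q,T,false).
Decompose h/3: f(6,d) = Q,  h(f(nil,Q),false,h(d,f(6,d),d)) = T,  false = false.
Bind Q := f(6,d); substituting into the one remaining equation that mentions Q gives: h(f(nil,f(6,d)),false,h(d,f(6,d),d)) = T.
Bind T := h(f(nil,f(6,d)),false,h(d,f(6,d),d)); no other remaining equation mentions T. Substituting into the earlier binding gives U := h(f(nil,f(6,d)),false,h(d,f(6,d),d)).
Delete trivial equation false = false.
MGU = { U ↦ h(f(nil,f(6,d)),false,h(d,f(6,d),d)), M ↦ f(6,d), Q ↦ f(6,d), T ↦ h(f(nil,f(6,d)),false,h(d,f(6,d),d)) }, so T ↦ h(f(nil,f(6,d)),false,h(d,f(6,d),d)).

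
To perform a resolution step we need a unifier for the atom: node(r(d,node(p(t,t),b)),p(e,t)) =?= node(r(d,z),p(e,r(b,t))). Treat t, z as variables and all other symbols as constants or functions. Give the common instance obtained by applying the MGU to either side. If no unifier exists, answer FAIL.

FAIL

Decompose node/2: r(d,node(p(t,t),b)) =?= r(d,z),  p(e,t) =?= p(e,r(b,t)).
Decompose r/2: d =?= d,  node(p(t,t),b) =?= z.
Delete trivial equation d =?= d.
Bind z := node(p(t,t),b); no other remaining equation mentions z.
Decompose p/2: e =?= e,  t =?= r(b,t).
Delete trivial equation e =?= e.
Occurs check fails: t occurs in r(b,t); the equation t =?= r(b,t) has no finite solution.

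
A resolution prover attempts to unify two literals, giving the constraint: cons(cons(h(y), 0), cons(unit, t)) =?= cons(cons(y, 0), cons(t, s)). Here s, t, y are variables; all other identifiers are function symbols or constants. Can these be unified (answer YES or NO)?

NO

Decompose cons/2: cons(h(y), 0) =?= cons(y, 0),  cons(unit, t) =?= cons(t, s).
Decompose cons/2: h(y) =?= y,  0 =?= 0.
Occurs check fails: y occurs in h(y); the equation y =?= h(y) has no finite solution.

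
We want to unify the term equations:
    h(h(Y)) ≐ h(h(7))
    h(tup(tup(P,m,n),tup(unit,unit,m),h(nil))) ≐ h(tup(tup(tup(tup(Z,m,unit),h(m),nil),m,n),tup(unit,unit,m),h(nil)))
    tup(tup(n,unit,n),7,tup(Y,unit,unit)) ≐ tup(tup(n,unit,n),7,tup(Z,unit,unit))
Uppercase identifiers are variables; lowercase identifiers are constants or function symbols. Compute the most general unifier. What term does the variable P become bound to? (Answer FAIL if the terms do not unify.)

Decompose h/1: h(Y) ≐ h(7).
Decompose h/1: Y ≐ 7.
Bind Y := 7; substituting into the one remaining equation that mentions Y gives: tup(tup(n,unit,n),7,tup(7,unit,unit)) ≐ tup(tup(n,unit,n),7,tup(Z,unit,unit)).
Decompose h/1: tup(tup(P,m,n),tup(unit,unit,m),h(nil)) ≐ tup(tup(tup(tup(Z,m,unit),h(m),nil),m,n),tup(unit,unit,m),h(nil)).
Decompose tup/3: tup(P,m,n) ≐ tup(tup(tup(Z,m,unit),h(m),nil),m,n),  tup(unit,unit,m) ≐ tup(unit,unit,m),  h(nil) ≐ h(nil).
Decompose tup/3: P ≐ tup(tup(Z,m,unit),h(m),nil),  m ≐ m,  n ≐ n.
Bind P := tup(tup(Z,m,unit),h(m),nil); no other remaining equation mentions P.
Delete trivial equation m ≐ m.
Delete trivial equation n ≐ n.
Delete trivial equation tup(unit,unit,m) ≐ tup(unit,unit,m).
Delete trivial equation h(nil) ≐ h(nil).
Decompose tup/3: tup(n,unit,n) ≐ tup(n,unit,n),  7 ≐ 7,  tup(7,unit,unit) ≐ tup(Z,unit,unit).
Delete trivial equation tup(n,unit,n) ≐ tup(n,unit,n).
Delete trivial equation 7 ≐ 7.
Decompose tup/3: 7 ≐ Z,  unit ≐ unit,  unit ≐ unit.
Bind Z := 7; no other remaining equation mentions Z. Substituting into the earlier binding gives P := tup(tup(7,m,unit),h(m),nil).
Delete trivial equation unit ≐ unit.
Delete trivial equation unit ≐ unit.
MGU = { Y -> 7, P -> tup(tup(7,m,unit),h(m),nil), Z -> 7 }, so P -> tup(tup(7,m,unit),h(m),nil).

tup(tup(7,m,unit),h(m),nil)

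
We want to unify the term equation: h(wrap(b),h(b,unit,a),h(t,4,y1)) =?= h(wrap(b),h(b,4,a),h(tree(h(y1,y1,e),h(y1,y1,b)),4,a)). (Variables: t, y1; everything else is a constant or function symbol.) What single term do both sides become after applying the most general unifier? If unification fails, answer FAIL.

FAIL

Decompose h/3: wrap(b) =?= wrap(b),  h(b,unit,a) =?= h(b,4,a),  h(t,4,y1) =?= h(tree(h(y1,y1,e),h(y1,y1,b)),4,a).
Delete trivial equation wrap(b) =?= wrap(b).
Decompose h/3: b =?= b,  unit =?= 4,  a =?= a.
Delete trivial equation b =?= b.
Clash: constants unit and 4 differ; no unifier exists.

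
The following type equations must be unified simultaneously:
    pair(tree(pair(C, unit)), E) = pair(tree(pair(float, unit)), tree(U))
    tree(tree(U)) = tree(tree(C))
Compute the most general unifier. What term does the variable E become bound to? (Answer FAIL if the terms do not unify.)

Decompose pair/2: tree(pair(C, unit)) = tree(pair(float, unit)),  E = tree(U).
Decompose tree/1: pair(C, unit) = pair(float, unit).
Decompose pair/2: C = float,  unit = unit.
Bind C := float; substituting into the one remaining equation that mentions C gives: tree(tree(U)) = tree(tree(float)).
Delete trivial equation unit = unit.
Bind E := tree(U); no other remaining equation mentions E.
Decompose tree/1: tree(U) = tree(float).
Decompose tree/1: U = float.
Bind U := float. Substituting into the earlier binding gives E := tree(float).
MGU = { C -> float, E -> tree(float), U -> float }, so E -> tree(float).

tree(float)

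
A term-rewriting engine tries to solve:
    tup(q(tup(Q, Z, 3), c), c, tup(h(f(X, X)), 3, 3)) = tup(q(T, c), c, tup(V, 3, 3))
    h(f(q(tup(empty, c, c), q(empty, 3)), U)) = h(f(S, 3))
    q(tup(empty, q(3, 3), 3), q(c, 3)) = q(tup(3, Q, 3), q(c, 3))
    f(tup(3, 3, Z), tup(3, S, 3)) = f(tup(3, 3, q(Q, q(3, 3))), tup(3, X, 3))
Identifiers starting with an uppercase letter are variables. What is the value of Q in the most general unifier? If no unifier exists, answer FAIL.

Decompose tup/3: q(tup(Q, Z, 3), c) = q(T, c),  c = c,  tup(h(f(X, X)), 3, 3) = tup(V, 3, 3).
Decompose q/2: tup(Q, Z, 3) = T,  c = c.
Bind T := tup(Q, Z, 3); no other remaining equation mentions T.
Delete trivial equation c = c.
Delete trivial equation c = c.
Decompose tup/3: h(f(X, X)) = V,  3 = 3,  3 = 3.
Bind V := h(f(X, X)); no other remaining equation mentions V.
Delete trivial equation 3 = 3.
Delete trivial equation 3 = 3.
Decompose h/1: f(q(tup(empty, c, c), q(empty, 3)), U) = f(S, 3).
Decompose f/2: q(tup(empty, c, c), q(empty, 3)) = S,  U = 3.
Bind S := q(tup(empty, c, c), q(empty, 3)); substituting into the one remaining equation that mentions S gives: f(tup(3, 3, Z), tup(3, q(tup(empty, c, c), q(empty, 3)), 3)) = f(tup(3, 3, q(Q, q(3, 3))), tup(3, X, 3)).
Bind U := 3; no other remaining equation mentions U.
Decompose q/2: tup(empty, q(3, 3), 3) = tup(3, Q, 3),  q(c, 3) = q(c, 3).
Decompose tup/3: empty = 3,  q(3, 3) = Q,  3 = 3.
Clash: constants empty and 3 differ; no unifier exists.

FAIL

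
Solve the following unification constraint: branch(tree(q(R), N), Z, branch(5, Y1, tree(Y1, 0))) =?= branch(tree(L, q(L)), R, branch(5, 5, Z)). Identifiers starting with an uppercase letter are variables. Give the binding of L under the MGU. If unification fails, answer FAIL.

q(tree(5, 0))

Decompose branch/3: tree(q(R), N) =?= tree(L, q(L)),  Z =?= R,  branch(5, Y1, tree(Y1, 0)) =?= branch(5, 5, Z).
Decompose tree/2: q(R) =?= L,  N =?= q(L).
Bind L := q(R); substituting into the one remaining equation that mentions L gives: N =?= q(q(R)).
Bind N := q(q(R)); no other remaining equation mentions N.
Bind Z := R; substituting into the remaining equation gives: branch(5, Y1, tree(Y1, 0)) =?= branch(5, 5, R).
Decompose branch/3: 5 =?= 5,  Y1 =?= 5,  tree(Y1, 0) =?= R.
Delete trivial equation 5 =?= 5.
Bind Y1 := 5; substituting into the remaining equation gives: tree(5, 0) =?= R.
Bind R := tree(5, 0). Substituting into the earlier bindings gives L := q(tree(5, 0)), N := q(q(tree(5, 0))), Z := tree(5, 0).
MGU = { L -> q(tree(5, 0)), N -> q(q(tree(5, 0))), Z -> tree(5, 0), Y1 -> 5, R -> tree(5, 0) }, so L -> q(tree(5, 0)).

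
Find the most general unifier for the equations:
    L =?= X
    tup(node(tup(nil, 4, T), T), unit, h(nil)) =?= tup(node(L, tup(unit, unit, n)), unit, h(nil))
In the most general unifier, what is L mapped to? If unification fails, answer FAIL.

tup(nil, 4, tup(unit, unit, n))

Bind L := X; substituting into the remaining equation gives: tup(node(tup(nil, 4, T), T), unit, h(nil)) =?= tup(node(X, tup(unit, unit, n)), unit, h(nil)).
Decompose tup/3: node(tup(nil, 4, T), T) =?= node(X, tup(unit, unit, n)),  unit =?= unit,  h(nil) =?= h(nil).
Decompose node/2: tup(nil, 4, T) =?= X,  T =?= tup(unit, unit, n).
Bind X := tup(nil, 4, T); no other remaining equation mentions X. Substituting into the earlier binding gives L := tup(nil, 4, T).
Bind T := tup(unit, unit, n); no other remaining equation mentions T. Substituting into the earlier bindings gives L := tup(nil, 4, tup(unit, unit, n)), X := tup(nil, 4, tup(unit, unit, n)).
Delete trivial equation unit =?= unit.
Delete trivial equation h(nil) =?= h(nil).
MGU = { L -> tup(nil, 4, tup(unit, unit, n)), X -> tup(nil, 4, tup(unit, unit, n)), T -> tup(unit, unit, n) }, so L -> tup(nil, 4, tup(unit, unit, n)).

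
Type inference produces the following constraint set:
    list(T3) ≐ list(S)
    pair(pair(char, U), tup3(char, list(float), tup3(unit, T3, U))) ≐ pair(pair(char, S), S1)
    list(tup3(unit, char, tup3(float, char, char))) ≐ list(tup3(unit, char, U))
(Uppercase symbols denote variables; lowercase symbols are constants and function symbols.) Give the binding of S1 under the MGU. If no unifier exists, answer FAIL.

Decompose list/1: T3 ≐ S.
Bind T3 := S; substituting into the one remaining equation that mentions T3 gives: pair(pair(char, U), tup3(char, list(float), tup3(unit, S, U))) ≐ pair(pair(char, S), S1).
Decompose pair/2: pair(char, U) ≐ pair(char, S),  tup3(char, list(float), tup3(unit, S, U)) ≐ S1.
Decompose pair/2: char ≐ char,  U ≐ S.
Delete trivial equation char ≐ char.
Bind U := S; substituting into the remaining equations gives: tup3(char, list(float), tup3(unit, S, S)) ≐ S1,  list(tup3(unit, char, tup3(float, char, char))) ≐ list(tup3(unit, char, S)).
Bind S1 := tup3(char, list(float), tup3(unit, S, S)); no other remaining equation mentions S1.
Decompose list/1: tup3(unit, char, tup3(float, char, char)) ≐ tup3(unit, char, S).
Decompose tup3/3: unit ≐ unit,  char ≐ char,  tup3(float, char, char) ≐ S.
Delete trivial equation unit ≐ unit.
Delete trivial equation char ≐ char.
Bind S := tup3(float, char, char). Substituting into the earlier bindings gives T3 := tup3(float, char, char), U := tup3(float, char, char), S1 := tup3(char, list(float), tup3(unit, tup3(float, char, char), tup3(float, char, char))).
MGU = { T3 -> tup3(float, char, char), U -> tup3(float, char, char), S1 -> tup3(char, list(float), tup3(unit, tup3(float, char, char), tup3(float, char, char))), S -> tup3(float, char, char) }, so S1 -> tup3(char, list(float), tup3(unit, tup3(float, char, char), tup3(float, char, char))).

tup3(char, list(float), tup3(unit, tup3(float, char, char), tup3(float, char, char)))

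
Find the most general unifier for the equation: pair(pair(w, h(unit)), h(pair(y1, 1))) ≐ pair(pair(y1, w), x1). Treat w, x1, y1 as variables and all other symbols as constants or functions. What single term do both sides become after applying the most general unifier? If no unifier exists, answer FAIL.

Decompose pair/2: pair(w, h(unit)) ≐ pair(y1, w),  h(pair(y1, 1)) ≐ x1.
Decompose pair/2: w ≐ y1,  h(unit) ≐ w.
Bind w := y1; substituting into the one remaining equation that mentions w gives: h(unit) ≐ y1.
Bind y1 := h(unit); substituting into the remaining equation gives: h(pair(h(unit), 1)) ≐ x1. Substituting into the earlier binding gives w := h(unit).
Bind x1 := h(pair(h(unit), 1)).
Applying the MGU to either side gives pair(pair(h(unit), h(unit)), h(pair(h(unit), 1))).

pair(pair(h(unit), h(unit)), h(pair(h(unit), 1)))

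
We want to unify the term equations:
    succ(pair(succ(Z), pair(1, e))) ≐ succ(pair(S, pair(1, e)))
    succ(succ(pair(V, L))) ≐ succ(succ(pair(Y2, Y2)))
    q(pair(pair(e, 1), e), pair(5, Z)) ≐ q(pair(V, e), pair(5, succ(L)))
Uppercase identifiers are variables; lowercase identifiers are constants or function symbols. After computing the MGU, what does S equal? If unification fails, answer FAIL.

succ(succ(pair(e, 1)))

Decompose succ/1: pair(succ(Z), pair(1, e)) ≐ pair(S, pair(1, e)).
Decompose pair/2: succ(Z) ≐ S,  pair(1, e) ≐ pair(1, e).
Bind S := succ(Z); no other remaining equation mentions S.
Delete trivial equation pair(1, e) ≐ pair(1, e).
Decompose succ/1: succ(pair(V, L)) ≐ succ(pair(Y2, Y2)).
Decompose succ/1: pair(V, L) ≐ pair(Y2, Y2).
Decompose pair/2: V ≐ Y2,  L ≐ Y2.
Bind V := Y2; substituting into the one remaining equation that mentions V gives: q(pair(pair(e, 1), e), pair(5, Z)) ≐ q(pair(Y2, e), pair(5, succ(L))).
Bind L := Y2; substituting into the remaining equation gives: q(pair(pair(e, 1), e), pair(5, Z)) ≐ q(pair(Y2, e), pair(5, succ(Y2))).
Decompose q/2: pair(pair(e, 1), e) ≐ pair(Y2, e),  pair(5, Z) ≐ pair(5, succ(Y2)).
Decompose pair/2: pair(e, 1) ≐ Y2,  e ≐ e.
Bind Y2 := pair(e, 1); substituting into the one remaining equation that mentions Y2 gives: pair(5, Z) ≐ pair(5, succ(pair(e, 1))). Substituting into the earlier bindings gives V := pair(e, 1), L := pair(e, 1).
Delete trivial equation e ≐ e.
Decompose pair/2: 5 ≐ 5,  Z ≐ succ(pair(e, 1)).
Delete trivial equation 5 ≐ 5.
Bind Z := succ(pair(e, 1)). Substituting into the earlier binding gives S := succ(succ(pair(e, 1))).
MGU = { S ↦ succ(succ(pair(e, 1))), V ↦ pair(e, 1), L ↦ pair(e, 1), Y2 ↦ pair(e, 1), Z ↦ succ(pair(e, 1)) }, so S ↦ succ(succ(pair(e, 1))).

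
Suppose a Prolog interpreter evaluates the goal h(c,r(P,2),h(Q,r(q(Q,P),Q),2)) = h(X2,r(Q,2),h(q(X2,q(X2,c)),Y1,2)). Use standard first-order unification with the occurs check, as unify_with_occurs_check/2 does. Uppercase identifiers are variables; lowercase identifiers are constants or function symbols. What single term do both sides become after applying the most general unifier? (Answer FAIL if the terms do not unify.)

h(c,r(q(c,q(c,c)),2),h(q(c,q(c,c)),r(q(q(c,q(c,c)),q(c,q(c,c))),q(c,q(c,c))),2))

Decompose h/3: c = X2,  r(P,2) = r(Q,2),  h(Q,r(q(Q,P),Q),2) = h(q(X2,q(X2,c)),Y1,2).
Bind X2 := c; substituting into the one remaining equation that mentions X2 gives: h(Q,r(q(Q,P),Q),2) = h(q(c,q(c,c)),Y1,2).
Decompose r/2: P = Q,  2 = 2.
Bind P := Q; substituting into the one remaining equation that mentions P gives: h(Q,r(q(Q,Q),Q),2) = h(q(c,q(c,c)),Y1,2).
Delete trivial equation 2 = 2.
Decompose h/3: Q = q(c,q(c,c)),  r(q(Q,Q),Q) = Y1,  2 = 2.
Bind Q := q(c,q(c,c)); substituting into the one remaining equation that mentions Q gives: r(q(q(c,q(c,c)),q(c,q(c,c))),q(c,q(c,c))) = Y1. Substituting into the earlier binding gives P := q(c,q(c,c)).
Bind Y1 := r(q(q(c,q(c,c)),q(c,q(c,c))),q(c,q(c,c))); no other remaining equation mentions Y1.
Delete trivial equation 2 = 2.
Applying the MGU to either side gives h(c,r(q(c,q(c,c)),2),h(q(c,q(c,c)),r(q(q(c,q(c,c)),q(c,q(c,c))),q(c,q(c,c))),2)).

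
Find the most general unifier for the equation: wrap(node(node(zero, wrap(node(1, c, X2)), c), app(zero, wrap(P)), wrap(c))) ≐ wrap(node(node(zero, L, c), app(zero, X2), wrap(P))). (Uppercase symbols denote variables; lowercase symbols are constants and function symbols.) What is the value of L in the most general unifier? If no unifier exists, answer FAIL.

Decompose wrap/1: node(node(zero, wrap(node(1, c, X2)), c), app(zero, wrap(P)), wrap(c)) ≐ node(node(zero, L, c), app(zero, X2), wrap(P)).
Decompose node/3: node(zero, wrap(node(1, c, X2)), c) ≐ node(zero, L, c),  app(zero, wrap(P)) ≐ app(zero, X2),  wrap(c) ≐ wrap(P).
Decompose node/3: zero ≐ zero,  wrap(node(1, c, X2)) ≐ L,  c ≐ c.
Delete trivial equation zero ≐ zero.
Bind L := wrap(node(1, c, X2)); no other remaining equation mentions L.
Delete trivial equation c ≐ c.
Decompose app/2: zero ≐ zero,  wrap(P) ≐ X2.
Delete trivial equation zero ≐ zero.
Bind X2 := wrap(P); no other remaining equation mentions X2. Substituting into the earlier binding gives L := wrap(node(1, c, wrap(P))).
Decompose wrap/1: c ≐ P.
Bind P := c. Substituting into the earlier bindings gives L := wrap(node(1, c, wrap(c))), X2 := wrap(c).
MGU = { L := wrap(node(1, c, wrap(c))), X2 := wrap(c), P := c }, so L := wrap(node(1, c, wrap(c))).

wrap(node(1, c, wrap(c)))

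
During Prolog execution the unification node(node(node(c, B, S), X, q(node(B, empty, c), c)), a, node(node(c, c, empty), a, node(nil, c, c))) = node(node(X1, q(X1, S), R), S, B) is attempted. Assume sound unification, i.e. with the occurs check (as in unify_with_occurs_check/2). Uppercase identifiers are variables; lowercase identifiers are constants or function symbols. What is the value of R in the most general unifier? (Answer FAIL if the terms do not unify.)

q(node(node(node(c, c, empty), a, node(nil, c, c)), empty, c), c)

Decompose node/3: node(node(c, B, S), X, q(node(B, empty, c), c)) = node(X1, q(X1, S), R),  a = S,  node(node(c, c, empty), a, node(nil, c, c)) = B.
Decompose node/3: node(c, B, S) = X1,  X = q(X1, S),  q(node(B, empty, c), c) = R.
Bind X1 := node(c, B, S); substituting into the one remaining equation that mentions X1 gives: X = q(node(c, B, S), S).
Bind X := q(node(c, B, S), S); no other remaining equation mentions X.
Bind R := q(node(B, empty, c), c); no other remaining equation mentions R.
Bind S := a; no other remaining equation mentions S. Substituting into the earlier bindings gives X1 := node(c, B, a), X := q(node(c, B, a), a).
Bind B := node(node(c, c, empty), a, node(nil, c, c)). Substituting into the earlier bindings gives X1 := node(c, node(node(c, c, empty), a, node(nil, c, c)), a), X := q(node(c, node(node(c, c, empty), a, node(nil, c, c)), a), a), R := q(node(node(node(c, c, empty), a, node(nil, c, c)), empty, c), c).
MGU = { X1 ↦ node(c, node(node(c, c, empty), a, node(nil, c, c)), a), X ↦ q(node(c, node(node(c, c, empty), a, node(nil, c, c)), a), a), R ↦ q(node(node(node(c, c, empty), a, node(nil, c, c)), empty, c), c), S ↦ a, B ↦ node(node(c, c, empty), a, node(nil, c, c)) }, so R ↦ q(node(node(node(c, c, empty), a, node(nil, c, c)), empty, c), c).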